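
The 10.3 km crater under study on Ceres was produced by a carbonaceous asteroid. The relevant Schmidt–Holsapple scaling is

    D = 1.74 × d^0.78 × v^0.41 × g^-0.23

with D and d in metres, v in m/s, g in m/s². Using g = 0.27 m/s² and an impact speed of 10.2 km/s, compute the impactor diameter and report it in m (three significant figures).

Rearranging for d: d = [D / (1.74 · 10200^0.41 · 0.27^-0.23)]^(1/0.78).
D = 10300 m.
10200^0.41 = 44.01
0.27^-0.23 = 1.351
Denominator = 1.74 × 44.01 × 1.351 = 103.5
D / 103.5 = 10300 / 103.5 = 99.52
d = 99.52^(1/0.78) = 99.52^1.2821 = 364.4 m

d ≈ 364 m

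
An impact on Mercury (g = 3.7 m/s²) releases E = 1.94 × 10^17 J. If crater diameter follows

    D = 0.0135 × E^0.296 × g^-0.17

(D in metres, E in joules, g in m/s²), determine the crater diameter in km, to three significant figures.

D ≈ 1.42 km

E^0.296 = (1.94 × 10^17)^0.296 = 1.310 × 10^5
g^-0.17 = 3.7^-0.17 = 0.8006
D = 0.0135 × 1.310 × 10^5 × 0.8006 = 1416 m
   = 1.416 km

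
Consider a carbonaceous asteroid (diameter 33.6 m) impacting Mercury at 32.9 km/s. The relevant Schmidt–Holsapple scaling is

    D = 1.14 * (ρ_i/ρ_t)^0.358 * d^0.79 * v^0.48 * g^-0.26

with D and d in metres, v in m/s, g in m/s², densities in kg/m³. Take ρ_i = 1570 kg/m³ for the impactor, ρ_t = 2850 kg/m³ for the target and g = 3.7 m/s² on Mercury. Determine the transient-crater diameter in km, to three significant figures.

D ≈ 1.55 km

In SI units: v = 32900 m/s.
(ρ_i/ρ_t)^0.358 = (1570/2850)^0.358 = 0.8078
d^0.79 = 33.6^0.79 = 16.06
v^0.48 = 32900^0.48 = 147.3
g^-0.26 = 3.7^-0.26 = 0.7117
D = 1.14 × 0.8078 × 16.06 × 147.3 × 0.7117 = 1550 m
   = 1.550 km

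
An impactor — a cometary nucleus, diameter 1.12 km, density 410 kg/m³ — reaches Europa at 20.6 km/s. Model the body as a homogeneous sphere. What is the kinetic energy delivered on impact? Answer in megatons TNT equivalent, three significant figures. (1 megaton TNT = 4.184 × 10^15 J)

d = 1120 m; v = 20600 m/s.
Mass m = (π/6) ρ d³ = (π/6) × 410 × (1120)³ = 3.016 × 10^11 kg
E = ½ m v² = 0.5 × 3.016 × 10^11 × (20600)² = 6.399 × 10^19 J
   = 6.399 × 10^19 / 4.184×10^15 = 15294 Mt

E ≈ 15300 Mt TNT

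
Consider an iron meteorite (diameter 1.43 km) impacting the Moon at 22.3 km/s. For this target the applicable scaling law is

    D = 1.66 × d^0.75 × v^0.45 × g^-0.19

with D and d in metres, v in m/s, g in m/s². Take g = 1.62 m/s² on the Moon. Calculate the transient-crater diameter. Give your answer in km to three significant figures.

D ≈ 31.9 km

In SI units: d = 1430 m, v = 22300 m/s.
d^0.75 = 1430^0.75 = 232.5
v^0.45 = 22300^0.45 = 90.52
g^-0.19 = 1.62^-0.19 = 0.9124
D = 1.66 × 232.5 × 90.52 × 0.9124 = 31876 m
   = 31.88 km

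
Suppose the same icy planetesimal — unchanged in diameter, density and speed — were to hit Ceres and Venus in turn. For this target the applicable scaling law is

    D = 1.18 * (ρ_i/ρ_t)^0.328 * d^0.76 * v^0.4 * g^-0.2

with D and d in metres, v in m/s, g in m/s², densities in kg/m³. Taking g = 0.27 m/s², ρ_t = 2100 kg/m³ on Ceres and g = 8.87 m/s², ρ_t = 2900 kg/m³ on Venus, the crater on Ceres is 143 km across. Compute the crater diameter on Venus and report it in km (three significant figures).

D ≈ 64.0 km

The impactor-only factors (d, v, ρ_i) cancel in the ratio, leaving D_Venus/D_Ceres = (g_Venus/g_Ceres)^-0.2 · (ρ_t,Ceres/ρ_t,Venus)^0.328.
(8.87/0.27)^-0.2 = 32.85^-0.2 = 0.4974
(2100/2900)^0.328 = 0.7241^0.328 = 0.8995
Ratio = 0.4974 × 0.8995 = 0.4474
D_Venus = 0.4474 × 143 km = 64.0 km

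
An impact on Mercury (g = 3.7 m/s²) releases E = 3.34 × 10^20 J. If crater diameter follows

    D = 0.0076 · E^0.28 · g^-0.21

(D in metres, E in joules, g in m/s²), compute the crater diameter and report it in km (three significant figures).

D ≈ 3.22 km

E^0.28 = (3.34 × 10^20)^0.28 = 5.580 × 10^5
g^-0.21 = 3.7^-0.21 = 0.7598
D = 0.0076 × 5.580 × 10^5 × 0.7598 = 3222 m
   = 3.222 km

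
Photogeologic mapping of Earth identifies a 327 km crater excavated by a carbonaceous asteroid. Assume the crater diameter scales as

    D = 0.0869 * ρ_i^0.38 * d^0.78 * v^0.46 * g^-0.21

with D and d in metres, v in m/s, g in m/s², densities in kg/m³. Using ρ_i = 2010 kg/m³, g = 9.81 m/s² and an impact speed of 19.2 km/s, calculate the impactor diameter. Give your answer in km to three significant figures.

d ≈ 36.5 km

Rearranging for d: d = [D / (0.0869 · 2010^0.38 · 19200^0.46 · 9.81^-0.21)]^(1/0.78).
D = 327000 m.
2010^0.38 = 18.00
19200^0.46 = 93.39
9.81^-0.21 = 0.6191
Denominator = 0.0869 × 18.00 × 93.39 × 0.6191 = 90.44
D / 90.44 = 327000 / 90.44 = 3616
d = 3616^(1/0.78) = 3616^1.2821 = 36476 m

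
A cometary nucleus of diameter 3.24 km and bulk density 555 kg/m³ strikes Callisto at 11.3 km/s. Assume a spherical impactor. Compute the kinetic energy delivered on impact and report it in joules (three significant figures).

E ≈ 6.31 × 10^20 J

d = 3240 m; v = 11300 m/s.
Mass m = (π/6) ρ d³ = (π/6) × 555 × (3240)³ = 9.884 × 10^12 kg
E = ½ m v² = 0.5 × 9.884 × 10^12 × (11300)² = 6.310 × 10^20 J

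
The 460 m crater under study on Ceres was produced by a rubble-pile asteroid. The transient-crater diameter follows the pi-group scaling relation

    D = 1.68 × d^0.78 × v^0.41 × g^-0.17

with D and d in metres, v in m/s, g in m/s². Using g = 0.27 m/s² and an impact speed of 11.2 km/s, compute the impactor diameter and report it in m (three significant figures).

Rearranging for d: d = [D / (1.68 · 11200^0.41 · 0.27^-0.17)]^(1/0.78).
11200^0.41 = 45.73
0.27^-0.17 = 1.249
Denominator = 1.68 × 45.73 × 1.249 = 95.96
D / 95.96 = 460 / 95.96 = 4.794
d = 4.794^(1/0.78) = 4.794^1.2821 = 7.460 m

d ≈ 7.46 m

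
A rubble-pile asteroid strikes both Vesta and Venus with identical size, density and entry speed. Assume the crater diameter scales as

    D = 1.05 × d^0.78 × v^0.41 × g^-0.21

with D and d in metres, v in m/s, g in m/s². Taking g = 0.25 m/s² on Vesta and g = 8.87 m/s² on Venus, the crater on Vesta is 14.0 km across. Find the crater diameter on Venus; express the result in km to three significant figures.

All impactor-dependent factors cancel in the ratio, leaving D_Venus/D_Vesta = (g_Venus/g_Vesta)^-0.21.
(8.87/0.25)^-0.21 = 35.48^-0.21 = 0.4726
D_Venus = 0.4726 × 14.0 km = 6.62 km

D ≈ 6.62 km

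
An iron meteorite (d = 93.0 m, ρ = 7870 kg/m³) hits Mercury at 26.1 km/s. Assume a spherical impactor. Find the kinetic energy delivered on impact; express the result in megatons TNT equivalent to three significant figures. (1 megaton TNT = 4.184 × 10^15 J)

v = 26100 m/s.
Mass m = (π/6) ρ d³ = (π/6) × 7870 × (93)³ = 3.315 × 10^9 kg
E = ½ m v² = 0.5 × 3.315 × 10^9 × (26100)² = 1.129 × 10^18 J
   = 1.129 × 10^18 / 4.184×10^15 = 269.8 Mt

E ≈ 270 Mt TNT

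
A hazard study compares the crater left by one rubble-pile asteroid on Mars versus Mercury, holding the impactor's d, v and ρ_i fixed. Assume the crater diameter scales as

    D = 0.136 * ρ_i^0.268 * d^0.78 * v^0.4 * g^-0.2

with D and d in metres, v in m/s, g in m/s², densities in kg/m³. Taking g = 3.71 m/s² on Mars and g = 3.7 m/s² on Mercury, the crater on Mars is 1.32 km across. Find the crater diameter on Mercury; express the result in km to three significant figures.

D ≈ 1.32 km

All impactor-dependent factors cancel in the ratio, leaving D_Mercury/D_Mars = (g_Mercury/g_Mars)^-0.2.
(3.7/3.71)^-0.2 = 0.9973^-0.2 = 1.001
D_Mercury = 1.001 × 1.32 km = 1.32 km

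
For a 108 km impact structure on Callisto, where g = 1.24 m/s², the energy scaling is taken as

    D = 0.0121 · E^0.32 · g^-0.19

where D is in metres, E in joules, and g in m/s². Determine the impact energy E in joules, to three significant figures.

Rearranging: E = [D / (0.0121 · g^-0.19)]^(1/0.32).
D = 108000 m.
g^-0.19 = 1.24^-0.19 = 0.9600
D / (0.0121 × 0.9600) = 108000 / (0.01162) = 9.294 × 10^6
E = (9.294 × 10^6)^3.125 = 5.965 × 10^21 J

E ≈ 5.97 × 10^21 J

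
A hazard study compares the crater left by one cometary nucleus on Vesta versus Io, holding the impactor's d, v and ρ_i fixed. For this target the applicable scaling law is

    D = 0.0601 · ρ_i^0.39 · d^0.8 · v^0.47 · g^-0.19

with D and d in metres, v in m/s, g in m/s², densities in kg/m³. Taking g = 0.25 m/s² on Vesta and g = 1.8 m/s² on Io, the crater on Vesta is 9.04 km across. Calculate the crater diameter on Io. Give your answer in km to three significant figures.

D ≈ 6.21 km

All impactor-dependent factors cancel in the ratio, leaving D_Io/D_Vesta = (g_Io/g_Vesta)^-0.19.
(1.8/0.25)^-0.19 = 7.200^-0.19 = 0.6872
D_Io = 0.6872 × 9.04 km = 6.21 km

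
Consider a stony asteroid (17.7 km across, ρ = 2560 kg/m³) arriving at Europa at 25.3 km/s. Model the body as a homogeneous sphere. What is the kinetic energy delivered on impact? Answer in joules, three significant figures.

d = 17700 m; v = 25300 m/s.
Mass m = (π/6) ρ d³ = (π/6) × 2560 × (17700)³ = 7.433 × 10^15 kg
E = ½ m v² = 0.5 × 7.433 × 10^15 × (25300)² = 2.379 × 10^24 J

E ≈ 2.38 × 10^24 J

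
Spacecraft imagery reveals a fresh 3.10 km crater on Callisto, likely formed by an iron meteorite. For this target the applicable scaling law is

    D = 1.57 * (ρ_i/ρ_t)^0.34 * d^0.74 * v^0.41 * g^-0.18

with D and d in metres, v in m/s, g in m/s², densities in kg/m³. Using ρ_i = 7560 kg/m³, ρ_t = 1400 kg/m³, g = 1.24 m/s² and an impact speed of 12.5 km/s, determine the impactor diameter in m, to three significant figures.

d ≈ 74.1 m

Rearranging for d: d = [D / (1.57 · (7560/1400)^0.34 · 12500^0.41 · 1.24^-0.18)]^(1/0.74).
D = 3100 m.
(7560/1400)^0.34 = 1.774
12500^0.41 = 47.83
1.24^-0.18 = 0.9620
Denominator = 1.57 × 1.774 × 47.83 × 0.9620 = 128.2
D / 128.2 = 3100 / 128.2 = 24.18
d = 24.18^(1/0.74) = 24.18^1.3514 = 74.06 m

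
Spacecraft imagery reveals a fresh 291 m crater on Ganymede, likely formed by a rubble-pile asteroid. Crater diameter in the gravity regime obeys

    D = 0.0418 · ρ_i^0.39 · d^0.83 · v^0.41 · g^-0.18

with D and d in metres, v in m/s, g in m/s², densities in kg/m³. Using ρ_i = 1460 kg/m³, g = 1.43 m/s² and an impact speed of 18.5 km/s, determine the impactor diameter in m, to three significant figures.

Rearranging for d: d = [D / (0.0418 · 1460^0.39 · 18500^0.41 · 1.43^-0.18)]^(1/0.83).
1460^0.39 = 17.14
18500^0.41 = 56.17
1.43^-0.18 = 0.9376
Denominator = 0.0418 × 17.14 × 56.17 × 0.9376 = 37.73
D / 37.73 = 291 / 37.73 = 7.713
d = 7.713^(1/0.83) = 7.713^1.2048 = 11.72 m

d ≈ 11.7 m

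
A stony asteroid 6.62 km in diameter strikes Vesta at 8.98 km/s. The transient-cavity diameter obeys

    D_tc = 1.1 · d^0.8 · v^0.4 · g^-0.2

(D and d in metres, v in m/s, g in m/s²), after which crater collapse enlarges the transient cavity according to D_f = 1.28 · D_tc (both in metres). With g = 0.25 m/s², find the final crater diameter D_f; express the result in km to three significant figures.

In SI: d = 6620 m, v = 8980 m/s.
d^0.8 = 6620^0.8 = 1139
v^0.4 = 8980^0.4 = 38.13
g^-0.2 = 0.25^-0.2 = 1.320
D_tc = 1.1 × 1139 × 38.13 × 1.320 = 63060 m
D_f = 1.28 × 63060 = 80717 m
     = 80.72 km

D_f ≈ 80.7 km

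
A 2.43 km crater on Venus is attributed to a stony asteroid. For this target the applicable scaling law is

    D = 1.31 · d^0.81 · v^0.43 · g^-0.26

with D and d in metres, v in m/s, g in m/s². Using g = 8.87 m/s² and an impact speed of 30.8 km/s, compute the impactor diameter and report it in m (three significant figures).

Rearranging for d: d = [D / (1.31 · 30800^0.43 · 8.87^-0.26)]^(1/0.81).
D = 2430 m.
30800^0.43 = 85.13
8.87^-0.26 = 0.5669
Denominator = 1.31 × 85.13 × 0.5669 = 63.22
D / 63.22 = 2430 / 63.22 = 38.44
d = 38.44^(1/0.81) = 38.44^1.2346 = 90.48 m

d ≈ 90.5 m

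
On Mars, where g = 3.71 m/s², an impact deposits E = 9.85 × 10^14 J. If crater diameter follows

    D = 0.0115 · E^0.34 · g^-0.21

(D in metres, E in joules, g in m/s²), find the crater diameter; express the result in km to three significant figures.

D ≈ 1.09 km

E^0.34 = (9.85 × 10^14)^0.34 = 1.252 × 10^5
g^-0.21 = 3.71^-0.21 = 0.7593
D = 0.0115 × 1.252 × 10^5 × 0.7593 = 1093 m
   = 1.093 km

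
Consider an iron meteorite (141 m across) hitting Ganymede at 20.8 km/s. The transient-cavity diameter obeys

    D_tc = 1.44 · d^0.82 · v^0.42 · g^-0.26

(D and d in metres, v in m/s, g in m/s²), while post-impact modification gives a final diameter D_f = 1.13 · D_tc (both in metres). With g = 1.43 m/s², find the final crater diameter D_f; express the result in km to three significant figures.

v = 20800 m/s.
d^0.82 = 141^0.82 = 57.86
v^0.42 = 20800^0.42 = 65.10
g^-0.26 = 1.43^-0.26 = 0.9112
D_tc = 1.44 × 57.86 × 65.10 × 0.9112 = 4942 m
D_f = 1.13 × 4942 = 5584 m
     = 5.584 km

D_f ≈ 5.58 km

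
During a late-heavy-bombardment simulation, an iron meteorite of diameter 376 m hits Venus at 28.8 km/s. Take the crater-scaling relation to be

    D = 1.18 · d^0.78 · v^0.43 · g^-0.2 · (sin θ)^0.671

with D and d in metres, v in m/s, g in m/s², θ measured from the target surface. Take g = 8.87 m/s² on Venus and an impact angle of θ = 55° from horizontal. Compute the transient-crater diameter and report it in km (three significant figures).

D ≈ 5.63 km

In SI units: v = 28800 m/s.
d^0.78 = 376^0.78 = 102.0
v^0.43 = 28800^0.43 = 82.71
g^-0.2 = 8.87^-0.2 = 0.6463
(sin 55°)^0.671 = 0.8192^0.671 = 0.8748
D = 1.18 × 102.0 × 82.71 × 0.6463 × 0.8748 = 5628 m
   = 5.628 km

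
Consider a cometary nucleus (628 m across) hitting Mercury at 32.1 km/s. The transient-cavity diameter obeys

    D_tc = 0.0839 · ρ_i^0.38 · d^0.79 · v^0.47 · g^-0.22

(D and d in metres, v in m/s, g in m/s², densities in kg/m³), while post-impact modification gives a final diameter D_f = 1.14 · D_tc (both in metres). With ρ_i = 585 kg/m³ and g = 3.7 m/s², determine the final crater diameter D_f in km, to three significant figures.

v = 32100 m/s.
ρ_i^0.38 = 585^0.38 = 11.26
d^0.79 = 628^0.79 = 162.3
v^0.47 = 32100^0.47 = 131.2
g^-0.22 = 3.7^-0.22 = 0.7499
D_tc = 0.0839 × 11.26 × 162.3 × 131.2 × 0.7499 = 15090 m
D_f = 1.14 × 15090 = 17203 m
     = 17.20 km

D_f ≈ 17.2 km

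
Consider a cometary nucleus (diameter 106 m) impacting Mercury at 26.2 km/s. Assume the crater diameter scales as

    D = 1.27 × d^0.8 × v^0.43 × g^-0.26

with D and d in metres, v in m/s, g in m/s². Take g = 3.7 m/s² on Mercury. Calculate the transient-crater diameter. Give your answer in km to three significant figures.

In SI units: v = 26200 m/s.
d^0.8 = 106^0.8 = 41.71
v^0.43 = 26200^0.43 = 79.41
g^-0.26 = 3.7^-0.26 = 0.7117
D = 1.27 × 41.71 × 79.41 × 0.7117 = 2994 m
   = 2.994 km

D ≈ 2.99 km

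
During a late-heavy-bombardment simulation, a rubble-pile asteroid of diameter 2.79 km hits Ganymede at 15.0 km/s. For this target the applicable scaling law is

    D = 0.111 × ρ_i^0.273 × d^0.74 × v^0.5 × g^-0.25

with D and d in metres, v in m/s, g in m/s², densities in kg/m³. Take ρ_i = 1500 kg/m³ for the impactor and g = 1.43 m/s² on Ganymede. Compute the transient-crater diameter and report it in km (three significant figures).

In SI units: d = 2790 m, v = 15000 m/s.
ρ_i^0.273 = 1500^0.273 = 7.363
d^0.74 = 2790^0.74 = 354.6
v^0.5 = 15000^0.5 = 122.5
g^-0.25 = 1.43^-0.25 = 0.9145
D = 0.111 × 7.363 × 354.6 × 122.5 × 0.9145 = 32467 m
   = 32.47 km

D ≈ 32.5 km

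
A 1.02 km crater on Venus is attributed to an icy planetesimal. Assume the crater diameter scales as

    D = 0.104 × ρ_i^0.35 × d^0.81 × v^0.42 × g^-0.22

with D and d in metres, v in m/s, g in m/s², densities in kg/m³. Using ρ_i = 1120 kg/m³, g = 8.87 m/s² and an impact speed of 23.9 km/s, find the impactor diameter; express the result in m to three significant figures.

Rearranging for d: d = [D / (0.104 · 1120^0.35 · 23900^0.42 · 8.87^-0.22)]^(1/0.81).
D = 1020 m.
1120^0.35 = 11.67
23900^0.42 = 69.01
8.87^-0.22 = 0.6187
Denominator = 0.104 × 11.67 × 69.01 × 0.6187 = 51.82
D / 51.82 = 1020 / 51.82 = 19.68
d = 19.68^(1/0.81) = 19.68^1.2346 = 39.59 m

d ≈ 39.6 m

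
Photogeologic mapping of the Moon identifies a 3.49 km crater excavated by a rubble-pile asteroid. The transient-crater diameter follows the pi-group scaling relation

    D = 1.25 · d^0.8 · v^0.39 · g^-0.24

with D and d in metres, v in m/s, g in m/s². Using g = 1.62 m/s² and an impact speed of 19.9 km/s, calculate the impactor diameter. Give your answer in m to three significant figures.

d ≈ 188 m

Rearranging for d: d = [D / (1.25 · 19900^0.39 · 1.62^-0.24)]^(1/0.8).
D = 3490 m.
19900^0.39 = 47.48
1.62^-0.24 = 0.8907
Denominator = 1.25 × 47.48 × 0.8907 = 52.86
D / 52.86 = 3490 / 52.86 = 66.02
d = 66.02^(1/0.8) = 66.02^1.25 = 188.2 m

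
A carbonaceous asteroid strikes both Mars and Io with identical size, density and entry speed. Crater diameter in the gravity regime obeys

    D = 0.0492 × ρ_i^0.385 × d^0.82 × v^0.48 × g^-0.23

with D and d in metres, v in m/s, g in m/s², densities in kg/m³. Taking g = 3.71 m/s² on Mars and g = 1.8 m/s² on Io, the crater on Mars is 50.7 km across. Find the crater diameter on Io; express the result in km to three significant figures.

All impactor-dependent factors cancel in the ratio, leaving D_Io/D_Mars = (g_Io/g_Mars)^-0.23.
(1.8/3.71)^-0.23 = 0.4852^-0.23 = 1.181
D_Io = 1.181 × 50.7 km = 59.9 km

D ≈ 59.9 km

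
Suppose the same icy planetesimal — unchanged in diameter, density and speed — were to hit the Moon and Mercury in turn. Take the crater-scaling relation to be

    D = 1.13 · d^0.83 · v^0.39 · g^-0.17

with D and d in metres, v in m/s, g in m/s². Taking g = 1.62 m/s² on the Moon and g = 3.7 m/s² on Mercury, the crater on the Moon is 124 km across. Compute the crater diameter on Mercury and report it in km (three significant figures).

All impactor-dependent factors cancel in the ratio, leaving D_Mercury/D_Moon = (g_Mercury/g_Moon)^-0.17.
(3.7/1.62)^-0.17 = 2.284^-0.17 = 0.8690
D_Mercury = 0.8690 × 124 km = 108 km

D ≈ 108 km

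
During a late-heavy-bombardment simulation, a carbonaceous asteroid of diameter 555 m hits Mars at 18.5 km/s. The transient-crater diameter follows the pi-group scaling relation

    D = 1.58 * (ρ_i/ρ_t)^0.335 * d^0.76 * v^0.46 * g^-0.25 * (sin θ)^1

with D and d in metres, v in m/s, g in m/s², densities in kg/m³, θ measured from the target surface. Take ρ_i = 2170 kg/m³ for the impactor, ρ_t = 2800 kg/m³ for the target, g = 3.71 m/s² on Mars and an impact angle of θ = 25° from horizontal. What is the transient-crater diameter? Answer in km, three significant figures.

In SI units: v = 18500 m/s.
(ρ_i/ρ_t)^0.335 = (2170/2800)^0.335 = 0.9182
d^0.76 = 555^0.76 = 121.8
v^0.46 = 18500^0.46 = 91.81
g^-0.25 = 3.71^-0.25 = 0.7205
(sin 25°)^1 = 0.4226^1 = 0.4226
D = 1.58 × 0.9182 × 121.8 × 91.81 × 0.7205 × 0.4226 = 4940 m
   = 4.940 km

D ≈ 4.94 km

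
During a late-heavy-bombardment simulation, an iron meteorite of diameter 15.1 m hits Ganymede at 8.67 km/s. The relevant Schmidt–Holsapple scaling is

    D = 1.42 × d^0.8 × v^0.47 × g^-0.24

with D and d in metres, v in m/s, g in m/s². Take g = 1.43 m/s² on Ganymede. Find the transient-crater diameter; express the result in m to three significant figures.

In SI units: v = 8670 m/s.
d^0.8 = 15.1^0.8 = 8.774
v^0.47 = 8670^0.47 = 70.94
g^-0.24 = 1.43^-0.24 = 0.9177
D = 1.42 × 8.774 × 70.94 × 0.9177 = 811.1 m

D ≈ 811 m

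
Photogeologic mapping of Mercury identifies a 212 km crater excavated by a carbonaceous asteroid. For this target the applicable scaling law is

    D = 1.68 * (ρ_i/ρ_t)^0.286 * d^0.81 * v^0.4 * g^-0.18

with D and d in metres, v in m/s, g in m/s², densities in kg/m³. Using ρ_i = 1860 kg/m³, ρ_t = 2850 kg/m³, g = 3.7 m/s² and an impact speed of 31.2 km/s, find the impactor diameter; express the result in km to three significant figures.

d ≈ 18.6 km

Rearranging for d: d = [D / (1.68 · (1860/2850)^0.286 · 31200^0.4 · 3.7^-0.18)]^(1/0.81).
D = 212000 m.
(1860/2850)^0.286 = 0.8851
31200^0.4 = 62.76
3.7^-0.18 = 0.7902
Denominator = 1.68 × 0.8851 × 62.76 × 0.7902 = 73.74
D / 73.74 = 212000 / 73.74 = 2875
d = 2875^(1/0.81) = 2875^1.2346 = 18622 m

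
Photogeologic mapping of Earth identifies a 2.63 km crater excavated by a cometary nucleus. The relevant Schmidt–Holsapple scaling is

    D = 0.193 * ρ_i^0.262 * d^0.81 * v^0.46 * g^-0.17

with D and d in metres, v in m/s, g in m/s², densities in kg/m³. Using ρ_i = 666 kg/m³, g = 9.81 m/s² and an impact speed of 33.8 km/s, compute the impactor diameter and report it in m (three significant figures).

Rearranging for d: d = [D / (0.193 · 666^0.262 · 33800^0.46 · 9.81^-0.17)]^(1/0.81).
D = 2630 m.
666^0.262 = 5.492
33800^0.46 = 121.1
9.81^-0.17 = 0.6783
Denominator = 0.193 × 5.492 × 121.1 × 0.6783 = 87.07
D / 87.07 = 2630 / 87.07 = 30.21
d = 30.21^(1/0.81) = 30.21^1.2346 = 67.20 m

d ≈ 67.2 m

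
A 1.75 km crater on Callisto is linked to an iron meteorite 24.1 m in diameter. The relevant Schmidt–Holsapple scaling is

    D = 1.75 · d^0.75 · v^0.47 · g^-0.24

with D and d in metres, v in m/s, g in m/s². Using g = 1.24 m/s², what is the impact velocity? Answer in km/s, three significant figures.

v ≈ 16.8 km/s

Rearranging for v: v = [D / (1.75 · 24.1^0.75 · 1.24^-0.24)]^(1/0.47).
D = 1750 m.
24.1^0.75 = 10.88
1.24^-0.24 = 0.9497
Denominator = 1.75 × 10.88 × 0.9497 = 18.08
D / 18.08 = 1750 / 18.08 = 96.79
v = 96.79^(1/0.47) = 96.79^2.1277 = 16798 m/s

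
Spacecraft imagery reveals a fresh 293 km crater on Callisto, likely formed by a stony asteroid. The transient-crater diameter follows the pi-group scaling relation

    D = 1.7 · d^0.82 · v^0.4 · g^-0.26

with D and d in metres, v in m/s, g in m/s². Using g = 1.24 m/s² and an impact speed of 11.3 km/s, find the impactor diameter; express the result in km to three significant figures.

d ≈ 27.4 km

Rearranging for d: d = [D / (1.7 · 11300^0.4 · 1.24^-0.26)]^(1/0.82).
D = 293000 m.
11300^0.4 = 41.81
1.24^-0.26 = 0.9456
Denominator = 1.7 × 41.81 × 0.9456 = 67.21
D / 67.21 = 293000 / 67.21 = 4359
d = 4359^(1/0.82) = 4359^1.2195 = 27430 m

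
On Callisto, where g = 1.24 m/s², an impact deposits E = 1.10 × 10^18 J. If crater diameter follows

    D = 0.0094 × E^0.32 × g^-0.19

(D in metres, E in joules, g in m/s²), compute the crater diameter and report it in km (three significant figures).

E^0.32 = (1.10 × 10^18)^0.32 = 5.933 × 10^5
g^-0.19 = 1.24^-0.19 = 0.9600
D = 0.0094 × 5.933 × 10^5 × 0.9600 = 5354 m
   = 5.354 km

D ≈ 5.35 km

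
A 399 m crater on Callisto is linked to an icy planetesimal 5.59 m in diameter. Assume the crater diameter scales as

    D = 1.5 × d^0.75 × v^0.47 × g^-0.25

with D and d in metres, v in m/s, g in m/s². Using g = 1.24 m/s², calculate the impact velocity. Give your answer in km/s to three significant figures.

Rearranging for v: v = [D / (1.5 · 5.59^0.75 · 1.24^-0.25)]^(1/0.47).
5.59^0.75 = 3.635
1.24^-0.25 = 0.9476
Denominator = 1.5 × 3.635 × 0.9476 = 5.167
D / 5.167 = 399 / 5.167 = 77.22
v = 77.22^(1/0.47) = 77.22^2.1277 = 10388 m/s

v ≈ 10.4 km/s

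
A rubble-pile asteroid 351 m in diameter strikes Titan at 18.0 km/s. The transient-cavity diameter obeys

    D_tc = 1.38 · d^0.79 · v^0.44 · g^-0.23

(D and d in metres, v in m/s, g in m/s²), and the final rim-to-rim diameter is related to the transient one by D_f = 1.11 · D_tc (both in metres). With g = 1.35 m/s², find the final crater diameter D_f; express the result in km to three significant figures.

v = 18000 m/s.
d^0.79 = 351^0.79 = 102.5
v^0.44 = 18000^0.44 = 74.53
g^-0.23 = 1.35^-0.23 = 0.9333
D_tc = 1.38 × 102.5 × 74.53 × 0.9333 = 9839 m
D_f = 1.11 × 9839 = 10921 m
     = 10.92 km

D_f ≈ 10.9 km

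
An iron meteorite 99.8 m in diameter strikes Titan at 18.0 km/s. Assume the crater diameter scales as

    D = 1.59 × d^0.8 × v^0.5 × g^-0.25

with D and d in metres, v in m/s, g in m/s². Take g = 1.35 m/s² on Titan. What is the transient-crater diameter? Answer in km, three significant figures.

In SI units: v = 18000 m/s.
d^0.8 = 99.8^0.8 = 39.75
v^0.5 = 18000^0.5 = 134.2
g^-0.25 = 1.35^-0.25 = 0.9277
D = 1.59 × 39.75 × 134.2 × 0.9277 = 7869 m
   = 7.869 km

D ≈ 7.87 km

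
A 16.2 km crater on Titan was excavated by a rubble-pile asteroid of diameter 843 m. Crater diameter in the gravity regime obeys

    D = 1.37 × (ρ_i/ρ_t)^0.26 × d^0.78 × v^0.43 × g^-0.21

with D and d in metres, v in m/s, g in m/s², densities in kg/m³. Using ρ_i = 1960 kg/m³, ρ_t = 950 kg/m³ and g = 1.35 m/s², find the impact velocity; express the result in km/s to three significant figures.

v ≈ 10.9 km/s

Rearranging for v: v = [D / (1.37 · (1960/950)^0.26 · 843^0.78 · 1.35^-0.21)]^(1/0.43).
D = 16200 m.
(1960/950)^0.26 = 1.207
843^0.78 = 191.5
1.35^-0.21 = 0.9389
Denominator = 1.37 × 1.207 × 191.5 × 0.9389 = 297.3
D / 297.3 = 16200 / 297.3 = 54.49
v = 54.49^(1/0.43) = 54.49^2.3256 = 10914 m/s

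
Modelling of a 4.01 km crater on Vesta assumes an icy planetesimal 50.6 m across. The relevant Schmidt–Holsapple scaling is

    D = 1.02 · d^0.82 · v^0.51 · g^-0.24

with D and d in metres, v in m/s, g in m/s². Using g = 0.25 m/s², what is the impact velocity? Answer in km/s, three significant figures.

v ≈ 10.6 km/s

Rearranging for v: v = [D / (1.02 · 50.6^0.82 · 0.25^-0.24)]^(1/0.51).
D = 4010 m.
50.6^0.82 = 24.97
0.25^-0.24 = 1.395
Denominator = 1.02 × 24.97 × 1.395 = 35.53
D / 35.53 = 4010 / 35.53 = 112.9
v = 112.9^(1/0.51) = 112.9^1.9608 = 10591 m/s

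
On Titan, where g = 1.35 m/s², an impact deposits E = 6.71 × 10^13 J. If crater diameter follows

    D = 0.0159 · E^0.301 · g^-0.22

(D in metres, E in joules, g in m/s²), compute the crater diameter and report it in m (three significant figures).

D ≈ 216 m

E^0.301 = (6.71 × 10^13)^0.301 = 1.452 × 10^4
g^-0.22 = 1.35^-0.22 = 0.9361
D = 0.0159 × 1.452 × 10^4 × 0.9361 = 216.1 m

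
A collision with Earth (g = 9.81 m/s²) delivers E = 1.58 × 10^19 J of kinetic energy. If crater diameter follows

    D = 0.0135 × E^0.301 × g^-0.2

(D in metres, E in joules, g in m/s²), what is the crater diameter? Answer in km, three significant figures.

E^0.301 = (1.58 × 10^19)^0.301 = 6.009 × 10^5
g^-0.2 = 9.81^-0.2 = 0.6334
D = 0.0135 × 6.009 × 10^5 × 0.6334 = 5138 m
   = 5.138 km

D ≈ 5.14 km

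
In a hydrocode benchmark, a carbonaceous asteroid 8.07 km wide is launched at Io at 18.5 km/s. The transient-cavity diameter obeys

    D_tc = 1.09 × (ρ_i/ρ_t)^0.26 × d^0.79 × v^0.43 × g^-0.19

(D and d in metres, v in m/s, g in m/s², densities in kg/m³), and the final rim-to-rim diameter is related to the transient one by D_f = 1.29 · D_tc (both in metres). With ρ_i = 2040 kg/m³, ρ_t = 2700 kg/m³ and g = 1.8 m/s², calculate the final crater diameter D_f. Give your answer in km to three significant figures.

D_f ≈ 97.5 km

In SI: d = 8070 m, v = 18500 m/s.
(ρ_i/ρ_t)^0.26 = (2040/2700)^0.26 = 0.9297
d^0.79 = 8070^0.79 = 1220
v^0.43 = 18500^0.43 = 68.37
g^-0.19 = 1.8^-0.19 = 0.8943
D_tc = 1.09 × 0.9297 × 1220 × 68.37 × 0.8943 = 75590 m
D_f = 1.29 × 75590 = 97511 m
     = 97.51 km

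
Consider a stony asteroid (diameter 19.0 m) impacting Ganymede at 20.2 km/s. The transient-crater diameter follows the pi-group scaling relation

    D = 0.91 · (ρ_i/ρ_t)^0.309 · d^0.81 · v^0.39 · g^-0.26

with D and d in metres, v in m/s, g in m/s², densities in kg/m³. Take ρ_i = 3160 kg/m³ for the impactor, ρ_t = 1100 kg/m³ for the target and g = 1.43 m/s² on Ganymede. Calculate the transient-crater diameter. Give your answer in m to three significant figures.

In SI units: v = 20200 m/s.
(ρ_i/ρ_t)^0.309 = (3160/1100)^0.309 = 1.386
d^0.81 = 19^0.81 = 10.86
v^0.39 = 20200^0.39 = 47.76
g^-0.26 = 1.43^-0.26 = 0.9112
D = 0.91 × 1.386 × 10.86 × 47.76 × 0.9112 = 596.1 m

D ≈ 596 m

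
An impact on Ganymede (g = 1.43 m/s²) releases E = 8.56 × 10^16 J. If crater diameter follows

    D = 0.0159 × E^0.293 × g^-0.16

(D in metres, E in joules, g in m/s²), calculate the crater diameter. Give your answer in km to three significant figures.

D ≈ 1.37 km

E^0.293 = (8.56 × 10^16)^0.293 = 9.146 × 10^4
g^-0.16 = 1.43^-0.16 = 0.9444
D = 0.0159 × 9.146 × 10^4 × 0.9444 = 1373 m
   = 1.373 km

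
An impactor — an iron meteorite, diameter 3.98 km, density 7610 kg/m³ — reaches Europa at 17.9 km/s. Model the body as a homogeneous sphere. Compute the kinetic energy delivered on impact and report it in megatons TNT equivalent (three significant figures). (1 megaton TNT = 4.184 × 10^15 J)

d = 3980 m; v = 17900 m/s.
Mass m = (π/6) ρ d³ = (π/6) × 7610 × (3980)³ = 2.512 × 10^14 kg
E = ½ m v² = 0.5 × 2.512 × 10^14 × (17900)² = 4.024 × 10^22 J
   = 4.024 × 10^22 / 4.184×10^15 = 9.618 × 10^6 Mt

E ≈ 9.62 × 10^6 Mt TNT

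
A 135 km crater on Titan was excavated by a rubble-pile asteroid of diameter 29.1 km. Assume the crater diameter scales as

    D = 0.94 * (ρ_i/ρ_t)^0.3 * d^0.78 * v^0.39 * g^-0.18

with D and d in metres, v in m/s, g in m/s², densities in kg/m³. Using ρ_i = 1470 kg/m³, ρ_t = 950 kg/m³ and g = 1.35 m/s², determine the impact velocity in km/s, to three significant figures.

Rearranging for v: v = [D / (0.94 · (1470/950)^0.3 · 29100^0.78 · 1.35^-0.18)]^(1/0.39).
D = 135000 m.
(1470/950)^0.3 = 1.140
29100^0.78 = 3033
1.35^-0.18 = 0.9474
Denominator = 0.94 × 1.140 × 3033 × 0.9474 = 3079
D / 3079 = 135000 / 3079 = 43.85
v = 43.85^(1/0.39) = 43.85^2.5641 = 16225 m/s

v ≈ 16.2 km/s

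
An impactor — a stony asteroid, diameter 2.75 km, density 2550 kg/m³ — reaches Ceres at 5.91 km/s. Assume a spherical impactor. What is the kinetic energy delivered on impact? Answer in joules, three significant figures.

E ≈ 4.85 × 10^20 J

d = 2750 m; v = 5910 m/s.
Mass m = (π/6) ρ d³ = (π/6) × 2550 × (2750)³ = 2.777 × 10^13 kg
E = ½ m v² = 0.5 × 2.777 × 10^13 × (5910)² = 4.850 × 10^20 J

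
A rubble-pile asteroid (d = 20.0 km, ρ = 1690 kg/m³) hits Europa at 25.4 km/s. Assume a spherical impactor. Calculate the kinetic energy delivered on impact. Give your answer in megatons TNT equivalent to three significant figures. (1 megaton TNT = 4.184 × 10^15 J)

d = 20000 m; v = 25400 m/s.
Mass m = (π/6) ρ d³ = (π/6) × 1690 × (20000)³ = 7.079 × 10^15 kg
E = ½ m v² = 0.5 × 7.079 × 10^15 × (25400)² = 2.284 × 10^24 J
   = 2.284 × 10^24 / 4.184×10^15 = 5.459 × 10^8 Mt

E ≈ 5.46 × 10^8 Mt TNT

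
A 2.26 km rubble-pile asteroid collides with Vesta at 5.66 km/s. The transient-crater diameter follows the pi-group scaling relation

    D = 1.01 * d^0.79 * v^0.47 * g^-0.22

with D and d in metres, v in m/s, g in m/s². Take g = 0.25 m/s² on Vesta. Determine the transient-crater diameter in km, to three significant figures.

In SI units: d = 2260 m, v = 5660 m/s.
d^0.79 = 2260^0.79 = 446.4
v^0.47 = 5660^0.47 = 58.05
g^-0.22 = 0.25^-0.22 = 1.357
D = 1.01 × 446.4 × 58.05 × 1.357 = 35516 m
   = 35.52 km

D ≈ 35.5 km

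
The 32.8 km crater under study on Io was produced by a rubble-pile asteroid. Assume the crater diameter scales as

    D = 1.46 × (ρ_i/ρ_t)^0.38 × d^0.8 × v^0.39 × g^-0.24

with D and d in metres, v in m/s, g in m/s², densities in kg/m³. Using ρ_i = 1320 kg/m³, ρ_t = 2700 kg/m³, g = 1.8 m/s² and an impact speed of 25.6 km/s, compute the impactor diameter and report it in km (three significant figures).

Rearranging for d: d = [D / (1.46 · (1320/2700)^0.38 · 25600^0.39 · 1.8^-0.24)]^(1/0.8).
D = 32800 m.
(1320/2700)^0.38 = 0.7619
25600^0.39 = 52.39
1.8^-0.24 = 0.8684
Denominator = 1.46 × 0.7619 × 52.39 × 0.8684 = 50.61
D / 50.61 = 32800 / 50.61 = 648.1
d = 648.1^(1/0.8) = 648.1^1.25 = 3270 m

d ≈ 3.27 km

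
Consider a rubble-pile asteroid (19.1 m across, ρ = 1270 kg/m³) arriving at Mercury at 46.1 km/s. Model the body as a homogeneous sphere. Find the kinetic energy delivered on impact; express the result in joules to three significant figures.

E ≈ 4.92 × 10^15 J

v = 46100 m/s.
Mass m = (π/6) ρ d³ = (π/6) × 1270 × (19.1)³ = 4.633 × 10^6 kg
E = ½ m v² = 0.5 × 4.633 × 10^6 × (46100)² = 4.923 × 10^15 J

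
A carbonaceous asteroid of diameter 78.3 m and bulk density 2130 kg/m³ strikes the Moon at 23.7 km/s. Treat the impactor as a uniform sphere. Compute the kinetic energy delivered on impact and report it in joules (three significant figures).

E ≈ 1.50 × 10^17 J

v = 23700 m/s.
Mass m = (π/6) ρ d³ = (π/6) × 2130 × (78.3)³ = 5.354 × 10^8 kg
E = ½ m v² = 0.5 × 5.354 × 10^8 × (23700)² = 1.504 × 10^17 J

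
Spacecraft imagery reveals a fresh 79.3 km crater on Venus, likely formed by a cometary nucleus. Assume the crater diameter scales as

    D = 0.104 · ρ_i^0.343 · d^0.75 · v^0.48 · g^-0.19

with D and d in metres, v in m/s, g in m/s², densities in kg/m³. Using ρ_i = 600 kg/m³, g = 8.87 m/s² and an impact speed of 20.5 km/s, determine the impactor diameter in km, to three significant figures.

Rearranging for d: d = [D / (0.104 · 600^0.343 · 20500^0.48 · 8.87^-0.19)]^(1/0.75).
D = 79300 m.
600^0.343 = 8.972
20500^0.48 = 117.4
8.87^-0.19 = 0.6605
Denominator = 0.104 × 8.972 × 117.4 × 0.6605 = 72.35
D / 72.35 = 79300 / 72.35 = 1096
d = 1096^(1/0.75) = 1096^1.3333 = 11297 m

d ≈ 11.3 km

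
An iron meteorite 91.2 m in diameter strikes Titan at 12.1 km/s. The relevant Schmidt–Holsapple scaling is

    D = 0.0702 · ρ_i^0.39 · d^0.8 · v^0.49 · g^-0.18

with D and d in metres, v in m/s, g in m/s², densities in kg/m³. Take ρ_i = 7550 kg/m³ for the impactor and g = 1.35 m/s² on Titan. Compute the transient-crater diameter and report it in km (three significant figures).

In SI units: v = 12100 m/s.
ρ_i^0.39 = 7550^0.39 = 32.54
d^0.8 = 91.2^0.8 = 36.98
v^0.49 = 12100^0.49 = 100.1
g^-0.18 = 1.35^-0.18 = 0.9474
D = 0.0702 × 32.54 × 36.98 × 100.1 × 0.9474 = 8011 m
   = 8.011 km

D ≈ 8.01 km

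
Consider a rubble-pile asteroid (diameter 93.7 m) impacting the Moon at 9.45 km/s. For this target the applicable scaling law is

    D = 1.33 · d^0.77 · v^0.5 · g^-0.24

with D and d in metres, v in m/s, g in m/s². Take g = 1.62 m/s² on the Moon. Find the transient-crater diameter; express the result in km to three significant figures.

In SI units: v = 9450 m/s.
d^0.77 = 93.7^0.77 = 32.98
v^0.5 = 9450^0.5 = 97.21
g^-0.24 = 1.62^-0.24 = 0.8907
D = 1.33 × 32.98 × 97.21 × 0.8907 = 3798 m
   = 3.798 km

D ≈ 3.80 km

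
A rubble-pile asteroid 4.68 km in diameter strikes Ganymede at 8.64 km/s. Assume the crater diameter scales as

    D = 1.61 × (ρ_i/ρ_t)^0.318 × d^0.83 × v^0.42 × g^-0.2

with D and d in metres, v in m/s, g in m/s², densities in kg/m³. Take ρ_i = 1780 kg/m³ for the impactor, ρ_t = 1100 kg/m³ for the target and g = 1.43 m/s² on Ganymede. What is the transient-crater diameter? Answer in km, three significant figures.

In SI units: d = 4680 m, v = 8640 m/s.
(ρ_i/ρ_t)^0.318 = (1780/1100)^0.318 = 1.165
d^0.83 = 4680^0.83 = 1113
v^0.42 = 8640^0.42 = 45.01
g^-0.2 = 1.43^-0.2 = 0.9310
D = 1.61 × 1.165 × 1113 × 45.01 × 0.9310 = 87479 m
   = 87.48 km

D ≈ 87.5 km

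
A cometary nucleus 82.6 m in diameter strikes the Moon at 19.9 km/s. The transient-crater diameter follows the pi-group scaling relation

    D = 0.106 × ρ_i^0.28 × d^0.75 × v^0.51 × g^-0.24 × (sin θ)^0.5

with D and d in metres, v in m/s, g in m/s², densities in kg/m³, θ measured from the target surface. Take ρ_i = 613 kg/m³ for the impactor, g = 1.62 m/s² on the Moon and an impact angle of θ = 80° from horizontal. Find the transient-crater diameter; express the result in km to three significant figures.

In SI units: v = 19900 m/s.
ρ_i^0.28 = 613^0.28 = 6.032
d^0.75 = 82.6^0.75 = 27.40
v^0.51 = 19900^0.51 = 155.7
g^-0.24 = 1.62^-0.24 = 0.8907
(sin 80°)^0.5 = 0.9848^0.5 = 0.9924
D = 0.106 × 6.032 × 27.40 × 155.7 × 0.8907 × 0.9924 = 2411 m
   = 2.411 km

D ≈ 2.41 km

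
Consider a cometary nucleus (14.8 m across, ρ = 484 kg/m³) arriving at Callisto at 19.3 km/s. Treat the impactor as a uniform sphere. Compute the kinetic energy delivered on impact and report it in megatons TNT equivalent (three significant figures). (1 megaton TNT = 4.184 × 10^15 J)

E ≈ 0.0366 Mt TNT

v = 19300 m/s.
Mass m = (π/6) ρ d³ = (π/6) × 484 × (14.8)³ = 8.215 × 10^5 kg
E = ½ m v² = 0.5 × 8.215 × 10^5 × (19300)² = 1.530 × 10^14 J
   = 1.530 × 10^14 / 4.184×10^15 = 0.03657 Mt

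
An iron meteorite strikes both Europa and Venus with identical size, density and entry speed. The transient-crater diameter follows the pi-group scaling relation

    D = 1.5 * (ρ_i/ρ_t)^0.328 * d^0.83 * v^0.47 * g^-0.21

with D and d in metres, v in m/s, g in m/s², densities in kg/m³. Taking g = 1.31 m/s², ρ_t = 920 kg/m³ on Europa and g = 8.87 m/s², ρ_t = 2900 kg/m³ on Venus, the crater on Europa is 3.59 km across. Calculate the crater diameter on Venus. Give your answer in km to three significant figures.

D ≈ 1.65 km

The impactor-only factors (d, v, ρ_i) cancel in the ratio, leaving D_Venus/D_Europa = (g_Venus/g_Europa)^-0.21 · (ρ_t,Europa/ρ_t,Venus)^0.328.
(8.87/1.31)^-0.21 = 6.771^-0.21 = 0.6692
(920/2900)^0.328 = 0.3172^0.328 = 0.6862
Ratio = 0.6692 × 0.6862 = 0.4592
D_Venus = 0.4592 × 3.59 km = 1.65 km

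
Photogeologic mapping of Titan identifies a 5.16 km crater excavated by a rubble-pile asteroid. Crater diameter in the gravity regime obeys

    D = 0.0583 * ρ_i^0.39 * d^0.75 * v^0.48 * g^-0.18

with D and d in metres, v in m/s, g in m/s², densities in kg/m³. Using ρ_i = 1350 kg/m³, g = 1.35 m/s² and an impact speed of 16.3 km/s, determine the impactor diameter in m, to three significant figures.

Rearranging for d: d = [D / (0.0583 · 1350^0.39 · 16300^0.48 · 1.35^-0.18)]^(1/0.75).
D = 5160 m.
1350^0.39 = 16.63
16300^0.48 = 105.2
1.35^-0.18 = 0.9474
Denominator = 0.0583 × 16.63 × 105.2 × 0.9474 = 96.63
D / 96.63 = 5160 / 96.63 = 53.40
d = 53.40^(1/0.75) = 53.40^1.3333 = 201.1 m

d ≈ 201 m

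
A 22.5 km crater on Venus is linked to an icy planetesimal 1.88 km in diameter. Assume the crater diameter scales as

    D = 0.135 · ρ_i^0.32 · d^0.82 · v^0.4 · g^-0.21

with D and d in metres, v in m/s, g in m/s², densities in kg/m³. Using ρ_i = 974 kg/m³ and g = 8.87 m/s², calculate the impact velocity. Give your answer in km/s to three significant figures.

v ≈ 28.1 km/s

Rearranging for v: v = [D / (0.135 · 974^0.32 · 1880^0.82 · 8.87^-0.21)]^(1/0.4).
D = 22500 m.
974^0.32 = 9.044
1880^0.82 = 484.0
8.87^-0.21 = 0.6323
Denominator = 0.135 × 9.044 × 484.0 × 0.6323 = 373.6
D / 373.6 = 22500 / 373.6 = 60.22
v = 60.22^(1/0.4) = 60.22^2.5 = 28142 m/s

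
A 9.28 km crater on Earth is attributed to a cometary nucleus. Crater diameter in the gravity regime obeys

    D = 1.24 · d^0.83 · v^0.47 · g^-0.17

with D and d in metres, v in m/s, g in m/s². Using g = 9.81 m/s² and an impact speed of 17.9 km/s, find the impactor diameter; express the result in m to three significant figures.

d ≈ 290 m

Rearranging for d: d = [D / (1.24 · 17900^0.47 · 9.81^-0.17)]^(1/0.83).
D = 9280 m.
17900^0.47 = 99.73
9.81^-0.17 = 0.6783
Denominator = 1.24 × 99.73 × 0.6783 = 83.88
D / 83.88 = 9280 / 83.88 = 110.6
d = 110.6^(1/0.83) = 110.6^1.2048 = 289.9 m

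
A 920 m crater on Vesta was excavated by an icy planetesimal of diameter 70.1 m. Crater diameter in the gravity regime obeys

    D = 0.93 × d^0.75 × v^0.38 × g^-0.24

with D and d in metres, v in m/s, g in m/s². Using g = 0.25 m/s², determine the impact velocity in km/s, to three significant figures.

Rearranging for v: v = [D / (0.93 · 70.1^0.75 · 0.25^-0.24)]^(1/0.38).
70.1^0.75 = 24.23
0.25^-0.24 = 1.395
Denominator = 0.93 × 24.23 × 1.395 = 31.43
D / 31.43 = 920 / 31.43 = 29.27
v = 29.27^(1/0.38) = 29.27^2.6316 = 7228 m/s

v ≈ 7.23 km/s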